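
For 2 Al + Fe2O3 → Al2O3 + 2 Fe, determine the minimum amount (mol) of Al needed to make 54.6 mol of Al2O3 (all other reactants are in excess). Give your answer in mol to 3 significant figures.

n(Al2O3) = 54.60 mol
n(Al) = (2/1) × 54.60 = 109.2 mol

109 mol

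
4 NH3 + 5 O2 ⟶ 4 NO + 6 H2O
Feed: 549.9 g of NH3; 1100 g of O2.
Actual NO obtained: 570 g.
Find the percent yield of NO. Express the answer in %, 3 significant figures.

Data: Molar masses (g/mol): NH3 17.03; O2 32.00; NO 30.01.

n(NH3) = 549.9 / 17.03 = 32.29 mol
n(O2) = 1100 / 32.00 = 34.38 mol
n/ν for NH3 = 32.29/4 = 8.073
n/ν for O2 = 34.38/5 = 6.876
Smallest n/ν is O2 → limiting reagent.
theoretical n(NO) = (4/5) × 34.38 = 27.50 mol → 825.3 g
% yield = 570 / 825.3 × 100 = 69.07 %

69.1 %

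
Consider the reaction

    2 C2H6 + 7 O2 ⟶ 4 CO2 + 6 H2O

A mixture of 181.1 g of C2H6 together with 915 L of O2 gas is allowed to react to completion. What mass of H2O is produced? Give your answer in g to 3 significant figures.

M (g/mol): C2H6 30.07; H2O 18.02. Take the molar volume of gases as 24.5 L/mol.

326 g

n(C2H6) = 181.1 / 30.07 = 6.023 mol
n(O2) = 915.0 / 24.5 = 37.35 mol
n/ν for C2H6 = 6.023/2 = 3.012
n/ν for O2 = 37.35/7 = 5.336
Smallest n/ν is C2H6 → limiting reagent.
n(H2O) = (6/2) × 6.023 = 18.07 mol
mass = 18.07 × 18.02 = 325.6 g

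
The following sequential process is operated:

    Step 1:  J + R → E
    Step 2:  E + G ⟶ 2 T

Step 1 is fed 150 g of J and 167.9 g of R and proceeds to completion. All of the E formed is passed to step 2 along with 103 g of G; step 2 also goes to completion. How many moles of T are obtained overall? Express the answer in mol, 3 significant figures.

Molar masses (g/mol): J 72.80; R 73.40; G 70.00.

Step 1:
n(J) = 150.0 / 72.80 = 2.060 mol
n(R) = 167.9 / 73.40 = 2.287 mol
n/ν for J = 2.060/1 = 2.060
n/ν for R = 2.287/1 = 2.287
Smallest n/ν is J → limiting reagent.
n(E) produced = (1/1) × 2.060 = 2.060 mol
Step 2:
n(E) available = 2.060 mol
n(G) = 103.0 / 70.00 = 1.471 mol
n/ν for E = 2.060/1 = 2.060
n/ν for G = 1.471/1 = 1.471
Smallest n/ν is G → limiting reagent.
n(T) = (2/1) × 1.471 = 2.942 mol

2.94 mol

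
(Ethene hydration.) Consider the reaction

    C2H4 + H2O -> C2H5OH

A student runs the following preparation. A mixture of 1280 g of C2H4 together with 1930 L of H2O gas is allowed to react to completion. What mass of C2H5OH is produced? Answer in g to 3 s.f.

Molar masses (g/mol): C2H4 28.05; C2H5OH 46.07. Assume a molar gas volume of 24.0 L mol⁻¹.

2100 g

n(C2H4) = 1280 / 28.05 = 45.63 mol
n(H2O) = 1930 / 24.0 = 80.42 mol
n/ν for C2H4 = 45.63/1 = 45.63
n/ν for H2O = 80.42/1 = 80.42
Smallest n/ν is C2H4 → limiting reagent.
n(C2H5OH) = (1/1) × 45.63 = 45.63 mol
mass = 45.63 × 46.07 = 2102 g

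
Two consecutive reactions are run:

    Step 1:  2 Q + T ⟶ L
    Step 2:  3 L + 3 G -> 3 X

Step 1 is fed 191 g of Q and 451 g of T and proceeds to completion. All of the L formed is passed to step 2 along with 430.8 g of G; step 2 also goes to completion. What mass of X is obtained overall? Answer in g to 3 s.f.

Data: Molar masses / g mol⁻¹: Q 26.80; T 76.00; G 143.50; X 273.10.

Step 1:
n(Q) = 191.0 / 26.80 = 7.127 mol
n(T) = 451.0 / 76.00 = 5.934 mol
n/ν → Q: 3.564, T: 5.934; Q is limiting.
n(L) produced = (1/2) × 7.127 = 3.564 mol
Step 2:
n(L) available = 3.564 mol
n(G) = 430.8 / 143.50 = 3.002 mol
n/ν → L: 1.188, G: 1.001; G is limiting.
n(X) = (3/3) × 3.002 = 3.002 mol
mass = 3.002 × 273.10 = 819.8 g

820 g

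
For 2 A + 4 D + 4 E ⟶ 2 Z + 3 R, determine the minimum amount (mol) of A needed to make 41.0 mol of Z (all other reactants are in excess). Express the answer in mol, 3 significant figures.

41.0 mol

n(Z) = 41.00 mol
n(A) = (2/2) × 41.00 = 41.00 mol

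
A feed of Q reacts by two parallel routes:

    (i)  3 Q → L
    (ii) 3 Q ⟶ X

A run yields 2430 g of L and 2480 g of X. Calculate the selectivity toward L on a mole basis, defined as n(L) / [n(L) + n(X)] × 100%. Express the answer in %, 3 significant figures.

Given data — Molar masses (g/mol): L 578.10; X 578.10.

n(L) = 2430 / 578.10 = 4.203 mol
n(X) = 2480 / 578.10 = 4.290 mol
selectivity = 4.203/(4.203+4.290) × 100 = 49.49 %

49.5 %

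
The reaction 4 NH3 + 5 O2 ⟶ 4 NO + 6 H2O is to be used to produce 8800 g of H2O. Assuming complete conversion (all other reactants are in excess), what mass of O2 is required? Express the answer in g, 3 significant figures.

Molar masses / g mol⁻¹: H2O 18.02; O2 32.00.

13000 g

n(H2O) = 8800 / 18.02 = 488.3 mol
n(O2) = (5/6) × 488.3 = 406.9 mol
mass = 406.9 × 32.00 = 13020 g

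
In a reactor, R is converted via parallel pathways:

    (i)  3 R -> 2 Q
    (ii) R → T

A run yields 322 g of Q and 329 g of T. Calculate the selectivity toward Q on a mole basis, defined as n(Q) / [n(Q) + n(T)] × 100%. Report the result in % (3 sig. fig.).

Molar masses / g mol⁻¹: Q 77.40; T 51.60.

39.5 %

n(Q) = 322 / 77.40 = 4.160 mol
n(T) = 329 / 51.60 = 6.376 mol
selectivity = 4.160/(4.160+6.376) × 100 = 39.48 %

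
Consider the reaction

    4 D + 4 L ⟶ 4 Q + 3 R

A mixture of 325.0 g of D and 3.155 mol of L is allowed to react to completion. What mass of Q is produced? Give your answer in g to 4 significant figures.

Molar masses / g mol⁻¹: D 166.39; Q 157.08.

306.8 g

n(D) = 325.0 / 166.39 = 1.953 mol
n(L) = 3.155 mol
n/ν for D = 1.953/4 = 0.4883
n/ν for L = 3.155/4 = 0.7888
Smallest n/ν is D → limiting reagent.
n(Q) = (4/4) × 1.953 = 1.953 mol
mass = 1.953 × 157.08 = 306.8 g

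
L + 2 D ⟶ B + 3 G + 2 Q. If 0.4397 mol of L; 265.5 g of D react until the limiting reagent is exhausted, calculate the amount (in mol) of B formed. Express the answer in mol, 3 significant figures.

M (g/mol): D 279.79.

n(L) = 0.4397 mol
n(D) = 265.5 / 279.79 = 0.9489 mol
n/ν for L = 0.4397/1 = 0.4397
n/ν for D = 0.9489/2 = 0.4745
Smallest n/ν is L → limiting reagent.
n(B) = (1/1) × 0.4397 = 0.4397 mol

0.440 mol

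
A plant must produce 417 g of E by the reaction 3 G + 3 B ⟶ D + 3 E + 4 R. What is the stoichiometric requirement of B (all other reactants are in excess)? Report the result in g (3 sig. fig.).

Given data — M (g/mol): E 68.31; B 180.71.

1100 g

n(E) = 417 / 68.31 = 6.105 mol
n(B) = (3/3) × 6.105 = 6.105 mol
mass = 6.105 × 180.71 = 1103 g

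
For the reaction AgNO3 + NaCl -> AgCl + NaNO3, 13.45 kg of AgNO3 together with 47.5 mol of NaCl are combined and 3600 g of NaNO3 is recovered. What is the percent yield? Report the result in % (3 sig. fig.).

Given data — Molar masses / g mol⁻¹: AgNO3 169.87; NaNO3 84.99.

n(AgNO3) = 13.45×1000 / 169.87 = 79.18 mol
n(NaCl) = 47.50 mol
n/ν for AgNO3 = 79.18/1 = 79.18
n/ν for NaCl = 47.50/1 = 47.50
Smallest n/ν is NaCl → limiting reagent.
theoretical n(NaNO3) = (1/1) × 47.50 = 47.50 mol → 4037 g
% yield = 3600 / 4037 × 100 = 89.18 %

89.2 %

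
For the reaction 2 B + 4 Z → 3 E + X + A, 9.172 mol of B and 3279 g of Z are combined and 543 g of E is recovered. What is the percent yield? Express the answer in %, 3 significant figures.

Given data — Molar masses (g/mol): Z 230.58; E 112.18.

45.4 %

n(B) = 9.172 mol
n(Z) = 3279 / 230.58 = 14.22 mol
n/ν for B = 9.172/2 = 4.586
n/ν for Z = 14.22/4 = 3.555
Smallest n/ν is Z → limiting reagent.
theoretical n(E) = (3/4) × 14.22 = 10.67 mol → 1197 g
% yield = 543 / 1197 × 100 = 45.36 %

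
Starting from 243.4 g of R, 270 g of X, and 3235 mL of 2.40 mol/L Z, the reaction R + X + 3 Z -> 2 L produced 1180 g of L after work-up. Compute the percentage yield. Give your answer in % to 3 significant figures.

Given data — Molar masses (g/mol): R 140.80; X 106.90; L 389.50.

n(R) = 243.4 / 140.80 = 1.729 mol
n(X) = 270.0 / 106.90 = 2.526 mol
n(Z) = 2.40 × 3235/1000 = 7.764 mol
n/ν for R = 1.729/1 = 1.729
n/ν for X = 2.526/1 = 2.526
n/ν for Z = 7.764/3 = 2.588
Smallest n/ν is R → limiting reagent.
theoretical n(L) = (2/1) × 1.729 = 3.458 mol → 1347 g
% yield = 1180 / 1347 × 100 = 87.60 %

87.6 %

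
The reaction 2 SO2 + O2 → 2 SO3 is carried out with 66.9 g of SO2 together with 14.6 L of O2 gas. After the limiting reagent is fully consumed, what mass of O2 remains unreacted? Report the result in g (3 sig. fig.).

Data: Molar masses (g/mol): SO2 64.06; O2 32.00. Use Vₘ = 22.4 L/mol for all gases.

n(SO2) = 66.90 / 64.06 = 1.044 mol
n(O2) = 14.60 / 22.4 = 0.6518 mol
n/ν for SO2 = 1.044/2 = 0.5220
n/ν for O2 = 0.6518/1 = 0.6518
Smallest n/ν is SO2 → limiting reagent.
O2 consumed = (1/2) × 1.044 = 0.5220 mol
O2 remaining = 0.6518 − 0.5220 = 0.1298 mol
mass = 0.1298 × 32.00 = 4.154 g

4.15 g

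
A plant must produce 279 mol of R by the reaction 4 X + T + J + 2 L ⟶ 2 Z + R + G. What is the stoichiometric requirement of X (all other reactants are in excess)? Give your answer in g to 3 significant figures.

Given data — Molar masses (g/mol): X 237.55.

265000 g

n(R) = 279.0 mol
n(X) = (4/1) × 279.0 = 1116 mol
mass = 1116 × 237.55 = 265100 g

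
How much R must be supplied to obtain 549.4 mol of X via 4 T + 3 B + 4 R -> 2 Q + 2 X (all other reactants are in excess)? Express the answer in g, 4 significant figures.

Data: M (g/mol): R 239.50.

n(X) = 549.4 mol
n(R) = (4/2) × 549.4 = 1099 mol
mass = 1099 × 239.50 = 263200 g

263200 g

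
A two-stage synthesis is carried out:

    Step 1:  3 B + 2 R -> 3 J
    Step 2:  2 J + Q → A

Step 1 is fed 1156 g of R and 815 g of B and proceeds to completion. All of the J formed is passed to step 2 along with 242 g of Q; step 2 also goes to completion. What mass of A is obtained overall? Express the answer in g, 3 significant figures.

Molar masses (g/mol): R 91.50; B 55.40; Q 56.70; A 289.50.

1240 g

Step 1:
n(R) = 1156 / 91.50 = 12.63 mol
n(B) = 815.0 / 55.40 = 14.71 mol
n/ν → R: 6.315, B: 4.903; B is limiting.
n(J) produced = (3/3) × 14.71 = 14.71 mol
Step 2:
n(J) available = 14.71 mol
n(Q) = 242.0 / 56.70 = 4.268 mol
n/ν → J: 7.355, Q: 4.268; Q is limiting.
n(A) = (1/1) × 4.268 = 4.268 mol
mass = 4.268 × 289.50 = 1236 g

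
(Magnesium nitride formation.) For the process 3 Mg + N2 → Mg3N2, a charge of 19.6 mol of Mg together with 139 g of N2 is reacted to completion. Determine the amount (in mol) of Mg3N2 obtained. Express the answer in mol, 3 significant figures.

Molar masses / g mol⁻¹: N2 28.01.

4.96 mol

n(Mg) = 19.60 mol
n(N2) = 139.0 / 28.01 = 4.963 mol
n/ν for Mg = 19.60/3 = 6.533
n/ν for N2 = 4.963/1 = 4.963
Smallest n/ν is N2 → limiting reagent.
n(Mg3N2) = (1/1) × 4.963 = 4.963 mol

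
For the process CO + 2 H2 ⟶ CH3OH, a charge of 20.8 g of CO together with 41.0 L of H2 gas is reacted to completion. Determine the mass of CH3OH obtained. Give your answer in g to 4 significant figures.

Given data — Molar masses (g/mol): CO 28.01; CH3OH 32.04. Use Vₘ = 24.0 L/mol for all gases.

23.79 g

n(CO) = 20.80 / 28.01 = 0.7426 mol
n(H2) = 41.00 / 24.0 = 1.708 mol
n/ν for CO = 0.7426/1 = 0.7426
n/ν for H2 = 1.708/2 = 0.8540
Smallest n/ν is CO → limiting reagent.
n(CH3OH) = (1/1) × 0.7426 = 0.7426 mol
mass = 0.7426 × 32.04 = 23.79 g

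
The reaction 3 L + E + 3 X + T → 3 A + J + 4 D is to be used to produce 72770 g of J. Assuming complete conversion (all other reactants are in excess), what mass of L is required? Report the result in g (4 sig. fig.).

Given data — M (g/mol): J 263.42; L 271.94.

n(J) = 72770 / 263.42 = 276.3 mol
n(L) = (3/1) × 276.3 = 828.9 mol
mass = 828.9 × 271.94 = 225400 g

225400 g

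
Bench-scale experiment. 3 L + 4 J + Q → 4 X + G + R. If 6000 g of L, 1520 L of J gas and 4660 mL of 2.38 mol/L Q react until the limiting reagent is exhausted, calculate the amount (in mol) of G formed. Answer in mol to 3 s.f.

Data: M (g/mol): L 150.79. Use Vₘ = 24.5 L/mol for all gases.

11.1 mol

n(L) = 6000 / 150.79 = 39.79 mol
n(J) = 1520 / 24.5 = 62.04 mol
n(Q) = 2.38 × 4660/1000 = 11.09 mol
n/ν for L = 39.79/3 = 13.26
n/ν for J = 62.04/4 = 15.51
n/ν for Q = 11.09/1 = 11.09
Smallest n/ν is Q → limiting reagent.
n(G) = (1/1) × 11.09 = 11.09 mol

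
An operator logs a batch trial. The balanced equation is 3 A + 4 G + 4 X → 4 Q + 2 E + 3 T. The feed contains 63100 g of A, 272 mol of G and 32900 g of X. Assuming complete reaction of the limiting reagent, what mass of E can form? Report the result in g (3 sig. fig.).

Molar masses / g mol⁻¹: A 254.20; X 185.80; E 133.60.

n(A) = 63100 / 254.20 = 248.2 mol
n(G) = 272.0 mol
n(X) = 32900 / 185.80 = 177.1 mol
n/ν for A = 248.2/3 = 82.73
n/ν for G = 272.0/4 = 68.00
n/ν for X = 177.1/4 = 44.28
Smallest n/ν is X → limiting reagent.
n(E) = (2/4) × 177.1 = 88.55 mol
mass = 88.55 × 133.60 = 11830 g

11800 g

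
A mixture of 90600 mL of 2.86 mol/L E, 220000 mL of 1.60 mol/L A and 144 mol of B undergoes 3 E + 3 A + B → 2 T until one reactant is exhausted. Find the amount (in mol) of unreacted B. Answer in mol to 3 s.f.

57.6 mol

n(E) = 2.86 × 90600/1000 = 259.1 mol
n(A) = 1.60 × 220000/1000 = 352.0 mol
n(B) = 144.0 mol
n/ν → E: 86.37, A: 117.3, B: 144.0; E is limiting.
B consumed = (1/3) × 259.1 = 86.37 mol
B remaining = 144.0 − 86.37 = 57.63 mol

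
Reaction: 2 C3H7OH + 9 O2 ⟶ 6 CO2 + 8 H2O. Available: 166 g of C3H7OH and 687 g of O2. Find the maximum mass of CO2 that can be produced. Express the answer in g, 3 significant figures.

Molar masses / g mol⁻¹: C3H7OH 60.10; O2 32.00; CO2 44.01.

365 g

n(C3H7OH) = 166.0 / 60.10 = 2.762 mol
n(O2) = 687.0 / 32.00 = 21.47 mol
n/ν for C3H7OH = 2.762/2 = 1.381
n/ν for O2 = 21.47/9 = 2.386
Smallest n/ν is C3H7OH → limiting reagent.
n(CO2) = (6/2) × 2.762 = 8.286 mol
mass = 8.286 × 44.01 = 364.7 g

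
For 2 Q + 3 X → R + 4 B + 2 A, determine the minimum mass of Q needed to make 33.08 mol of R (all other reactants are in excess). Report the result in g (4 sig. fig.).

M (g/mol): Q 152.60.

n(R) = 33.08 mol
n(Q) = (2/1) × 33.08 = 66.16 mol
mass = 66.16 × 152.60 = 10100 g

10100 g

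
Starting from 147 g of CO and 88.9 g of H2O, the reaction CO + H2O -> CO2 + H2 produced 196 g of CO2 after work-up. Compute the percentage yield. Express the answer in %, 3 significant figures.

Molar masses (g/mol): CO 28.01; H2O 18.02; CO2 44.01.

90.3 %

n(CO) = 147.0 / 28.01 = 5.248 mol
n(H2O) = 88.90 / 18.02 = 4.933 mol
n/ν for CO = 5.248/1 = 5.248
n/ν for H2O = 4.933/1 = 4.933
Smallest n/ν is H2O → limiting reagent.
theoretical n(CO2) = (1/1) × 4.933 = 4.933 mol → 217.1 g
% yield = 196 / 217.1 × 100 = 90.28 %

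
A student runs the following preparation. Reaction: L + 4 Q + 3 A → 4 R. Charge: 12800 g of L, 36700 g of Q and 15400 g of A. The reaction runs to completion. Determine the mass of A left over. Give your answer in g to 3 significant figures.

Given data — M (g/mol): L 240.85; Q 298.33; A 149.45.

n(L) = 12800 / 240.85 = 53.15 mol
n(Q) = 36700 / 298.33 = 123.0 mol
n(A) = 15400 / 149.45 = 103.0 mol
n/ν → L: 53.15, Q: 30.75, A: 34.33; Q is limiting.
A consumed = (3/4) × 123.0 = 92.25 mol
A remaining = 103.0 − 92.25 = 10.75 mol
mass = 10.75 × 149.45 = 1607 g

1610 g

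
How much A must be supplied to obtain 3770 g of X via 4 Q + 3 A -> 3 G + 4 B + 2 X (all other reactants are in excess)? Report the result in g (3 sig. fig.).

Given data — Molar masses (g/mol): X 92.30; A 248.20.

n(X) = 3770 / 92.30 = 40.85 mol
n(A) = (3/2) × 40.85 = 61.28 mol
mass = 61.28 × 248.20 = 15210 g

15200 g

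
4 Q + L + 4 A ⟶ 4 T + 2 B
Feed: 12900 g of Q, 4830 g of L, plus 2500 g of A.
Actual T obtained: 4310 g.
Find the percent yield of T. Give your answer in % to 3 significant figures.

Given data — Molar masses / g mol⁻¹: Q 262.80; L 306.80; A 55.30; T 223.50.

42.7 %

n(Q) = 12900 / 262.80 = 49.09 mol
n(L) = 4830 / 306.80 = 15.74 mol
n(A) = 2500 / 55.30 = 45.21 mol
n/ν for Q = 49.09/4 = 12.27
n/ν for L = 15.74/1 = 15.74
n/ν for A = 45.21/4 = 11.30
Smallest n/ν is A → limiting reagent.
theoretical n(T) = (4/4) × 45.21 = 45.21 mol → 10100 g
% yield = 4310 / 10100 × 100 = 42.67 %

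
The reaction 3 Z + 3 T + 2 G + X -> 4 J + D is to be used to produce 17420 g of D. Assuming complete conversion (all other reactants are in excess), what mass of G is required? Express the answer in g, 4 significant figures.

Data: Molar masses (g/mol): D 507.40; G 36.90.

2534 g

n(D) = 17420 / 507.40 = 34.33 mol
n(G) = (2/1) × 34.33 = 68.66 mol
mass = 68.66 × 36.90 = 2534 g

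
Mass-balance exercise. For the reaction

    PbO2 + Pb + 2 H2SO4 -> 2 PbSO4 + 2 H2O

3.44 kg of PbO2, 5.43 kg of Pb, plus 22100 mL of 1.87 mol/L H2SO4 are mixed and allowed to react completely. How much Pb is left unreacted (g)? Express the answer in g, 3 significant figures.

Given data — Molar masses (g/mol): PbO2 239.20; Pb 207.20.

2450 g

n(PbO2) = 3.440×1000 / 239.20 = 14.38 mol
n(Pb) = 5.430×1000 / 207.20 = 26.21 mol
n(H2SO4) = 1.87 × 22100/1000 = 41.33 mol
n/ν → PbO2: 14.38, Pb: 26.21, H2SO4: 20.67; PbO2 is limiting.
Pb consumed = (1/1) × 14.38 = 14.38 mol
Pb remaining = 26.21 − 14.38 = 11.83 mol
mass = 11.83 × 207.20 = 2451 g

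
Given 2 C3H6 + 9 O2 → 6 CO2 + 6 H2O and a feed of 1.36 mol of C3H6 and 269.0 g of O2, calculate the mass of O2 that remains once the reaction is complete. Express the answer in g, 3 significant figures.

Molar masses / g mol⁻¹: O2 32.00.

73.2 g

n(C3H6) = 1.360 mol
n(O2) = 269.0 / 32.00 = 8.406 mol
n/ν → C3H6: 0.6800, O2: 0.9340; C3H6 is limiting.
O2 consumed = (9/2) × 1.360 = 6.120 mol
O2 remaining = 8.406 − 6.120 = 2.286 mol
mass = 2.286 × 32.00 = 73.15 g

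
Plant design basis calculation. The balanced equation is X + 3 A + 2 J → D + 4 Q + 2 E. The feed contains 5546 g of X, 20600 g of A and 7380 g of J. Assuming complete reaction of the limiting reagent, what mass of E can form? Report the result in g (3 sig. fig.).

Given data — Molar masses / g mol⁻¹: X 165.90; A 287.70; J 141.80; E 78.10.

n(X) = 5546 / 165.90 = 33.43 mol
n(A) = 20600 / 287.70 = 71.60 mol
n(J) = 7380 / 141.80 = 52.05 mol
n/ν → X: 33.43, A: 23.87, J: 26.03; A is limiting.
n(E) = (2/3) × 71.60 = 47.73 mol
mass = 47.73 × 78.10 = 3728 g

3730 g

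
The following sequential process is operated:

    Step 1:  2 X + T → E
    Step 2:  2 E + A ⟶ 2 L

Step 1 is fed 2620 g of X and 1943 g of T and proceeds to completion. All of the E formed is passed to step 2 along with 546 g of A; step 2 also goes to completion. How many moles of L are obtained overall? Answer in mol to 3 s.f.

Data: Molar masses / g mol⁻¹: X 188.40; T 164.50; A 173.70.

6.29 mol

Step 1:
n(X) = 2620 / 188.40 = 13.91 mol
n(T) = 1943 / 164.50 = 11.81 mol
n/ν for X = 13.91/2 = 6.955
n/ν for T = 11.81/1 = 11.81
Smallest n/ν is X → limiting reagent.
n(E) produced = (1/2) × 13.91 = 6.955 mol
Step 2:
n(E) available = 6.955 mol
n(A) = 546.0 / 173.70 = 3.143 mol
n/ν for E = 6.955/2 = 3.478
n/ν for A = 3.143/1 = 3.143
Smallest n/ν is A → limiting reagent.
n(L) = (2/1) × 3.143 = 6.286 mol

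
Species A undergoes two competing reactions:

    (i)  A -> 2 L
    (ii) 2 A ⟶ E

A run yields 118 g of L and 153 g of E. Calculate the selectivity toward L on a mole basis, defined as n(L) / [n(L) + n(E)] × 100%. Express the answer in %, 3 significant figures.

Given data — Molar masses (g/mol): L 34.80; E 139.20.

75.5 %

n(L) = 118 / 34.80 = 3.391 mol
n(E) = 153 / 139.20 = 1.099 mol
selectivity = 3.391/(3.391+1.099) × 100 = 75.52 %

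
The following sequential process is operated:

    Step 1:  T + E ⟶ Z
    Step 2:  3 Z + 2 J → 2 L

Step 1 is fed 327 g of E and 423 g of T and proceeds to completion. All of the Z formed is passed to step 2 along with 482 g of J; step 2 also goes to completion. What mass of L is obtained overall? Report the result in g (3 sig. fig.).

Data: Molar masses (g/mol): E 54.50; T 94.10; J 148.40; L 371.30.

Step 1:
n(E) = 327.0 / 54.50 = 6.000 mol
n(T) = 423.0 / 94.10 = 4.495 mol
n/ν for E = 6.000/1 = 6.000
n/ν for T = 4.495/1 = 4.495
Smallest n/ν is T → limiting reagent.
n(Z) produced = (1/1) × 4.495 = 4.495 mol
Step 2:
n(Z) available = 4.495 mol
n(J) = 482.0 / 148.40 = 3.248 mol
n/ν for Z = 4.495/3 = 1.498
n/ν for J = 3.248/2 = 1.624
Smallest n/ν is Z → limiting reagent.
n(L) = (2/3) × 4.495 = 2.997 mol
mass = 2.997 × 371.30 = 1113 g

1110 g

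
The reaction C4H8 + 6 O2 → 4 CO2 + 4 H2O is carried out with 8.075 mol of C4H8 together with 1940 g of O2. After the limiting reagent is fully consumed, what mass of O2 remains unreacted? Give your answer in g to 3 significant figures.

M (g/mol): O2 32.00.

390 g

n(C4H8) = 8.075 mol
n(O2) = 1940 / 32.00 = 60.63 mol
n/ν for C4H8 = 8.075/1 = 8.075
n/ν for O2 = 60.63/6 = 10.11
Smallest n/ν is C4H8 → limiting reagent.
O2 consumed = (6/1) × 8.075 = 48.45 mol
O2 remaining = 60.63 − 48.45 = 12.18 mol
mass = 12.18 × 32.00 = 389.8 g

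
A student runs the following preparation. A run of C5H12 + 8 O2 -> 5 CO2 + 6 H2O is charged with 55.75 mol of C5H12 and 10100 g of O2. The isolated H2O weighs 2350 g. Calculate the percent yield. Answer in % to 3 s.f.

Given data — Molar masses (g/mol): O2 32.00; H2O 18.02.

55.1 %

n(C5H12) = 55.75 mol
n(O2) = 10100 / 32.00 = 315.6 mol
n/ν for C5H12 = 55.75/1 = 55.75
n/ν for O2 = 315.6/8 = 39.45
Smallest n/ν is O2 → limiting reagent.
theoretical n(H2O) = (6/8) × 315.6 = 236.7 mol → 4265 g
% yield = 2350 / 4265 × 100 = 55.10 %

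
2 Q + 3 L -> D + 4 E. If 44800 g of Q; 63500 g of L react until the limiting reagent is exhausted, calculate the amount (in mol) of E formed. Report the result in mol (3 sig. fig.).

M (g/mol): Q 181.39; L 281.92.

300 mol

n(Q) = 44800 / 181.39 = 247.0 mol
n(L) = 63500 / 281.92 = 225.2 mol
n/ν for Q = 247.0/2 = 123.5
n/ν for L = 225.2/3 = 75.07
Smallest n/ν is L → limiting reagent.
n(E) = (4/3) × 225.2 = 300.3 mol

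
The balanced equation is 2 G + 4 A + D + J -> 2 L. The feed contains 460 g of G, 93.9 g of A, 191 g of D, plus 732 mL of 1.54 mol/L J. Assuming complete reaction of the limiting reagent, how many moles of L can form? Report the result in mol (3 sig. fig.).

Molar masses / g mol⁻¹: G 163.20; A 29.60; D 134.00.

n(G) = 460.0 / 163.20 = 2.819 mol
n(A) = 93.90 / 29.60 = 3.172 mol
n(D) = 191.0 / 134.00 = 1.425 mol
n(J) = 1.54 × 732.0/1000 = 1.127 mol
n/ν for G = 2.819/2 = 1.410
n/ν for A = 3.172/4 = 0.7930
n/ν for D = 1.425/1 = 1.425
n/ν for J = 1.127/1 = 1.127
Smallest n/ν is A → limiting reagent.
n(L) = (2/4) × 3.172 = 1.586 mol

1.59 mol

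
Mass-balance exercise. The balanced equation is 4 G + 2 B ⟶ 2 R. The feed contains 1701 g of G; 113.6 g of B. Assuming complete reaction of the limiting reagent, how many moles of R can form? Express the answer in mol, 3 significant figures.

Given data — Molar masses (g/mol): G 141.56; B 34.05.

3.34 mol

n(G) = 1701 / 141.56 = 12.02 mol
n(B) = 113.6 / 34.05 = 3.336 mol
n/ν → G: 3.005, B: 1.668; B is limiting.
n(R) = (2/2) × 3.336 = 3.336 mol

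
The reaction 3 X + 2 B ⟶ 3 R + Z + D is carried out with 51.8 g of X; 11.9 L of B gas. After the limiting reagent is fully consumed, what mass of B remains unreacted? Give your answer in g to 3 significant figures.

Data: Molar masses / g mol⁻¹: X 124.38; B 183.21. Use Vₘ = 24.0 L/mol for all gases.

n(X) = 51.80 / 124.38 = 0.4165 mol
n(B) = 11.90 / 24.0 = 0.4958 mol
n/ν for X = 0.4165/3 = 0.1388
n/ν for B = 0.4958/2 = 0.2479
Smallest n/ν is X → limiting reagent.
B consumed = (2/3) × 0.4165 = 0.2777 mol
B remaining = 0.4958 − 0.2777 = 0.2181 mol
mass = 0.2181 × 183.21 = 39.96 g

40.0 g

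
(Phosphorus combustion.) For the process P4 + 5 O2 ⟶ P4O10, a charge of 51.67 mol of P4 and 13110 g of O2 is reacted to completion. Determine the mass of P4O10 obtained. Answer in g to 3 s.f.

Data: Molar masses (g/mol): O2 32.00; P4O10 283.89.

n(P4) = 51.67 mol
n(O2) = 13110 / 32.00 = 409.7 mol
n/ν for P4 = 51.67/1 = 51.67
n/ν for O2 = 409.7/5 = 81.94
Smallest n/ν is P4 → limiting reagent.
n(P4O10) = (1/1) × 51.67 = 51.67 mol
mass = 51.67 × 283.89 = 14670 g

14700 g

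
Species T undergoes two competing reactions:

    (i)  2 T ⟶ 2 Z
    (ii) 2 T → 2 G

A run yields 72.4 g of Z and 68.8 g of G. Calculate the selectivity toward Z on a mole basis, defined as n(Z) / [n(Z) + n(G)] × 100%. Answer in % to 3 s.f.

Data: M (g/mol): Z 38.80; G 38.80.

n(Z) = 72.4 / 38.80 = 1.866 mol
n(G) = 68.8 / 38.80 = 1.773 mol
selectivity = 1.866/(1.866+1.773) × 100 = 51.28 %

51.3 %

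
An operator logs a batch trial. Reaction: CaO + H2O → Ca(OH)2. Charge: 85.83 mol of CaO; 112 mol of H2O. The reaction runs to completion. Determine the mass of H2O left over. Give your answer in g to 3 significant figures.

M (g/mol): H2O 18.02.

n(CaO) = 85.83 mol
n(H2O) = 112.0 mol
n/ν for CaO = 85.83/1 = 85.83
n/ν for H2O = 112.0/1 = 112.0
Smallest n/ν is CaO → limiting reagent.
H2O consumed = (1/1) × 85.83 = 85.83 mol
H2O remaining = 112.0 − 85.83 = 26.17 mol
mass = 26.17 × 18.02 = 471.6 g

472 g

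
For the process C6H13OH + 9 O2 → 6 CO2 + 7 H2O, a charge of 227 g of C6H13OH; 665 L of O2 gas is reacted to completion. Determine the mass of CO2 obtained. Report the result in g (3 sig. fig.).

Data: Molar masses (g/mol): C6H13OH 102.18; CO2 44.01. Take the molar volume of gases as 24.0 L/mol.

587 g

n(C6H13OH) = 227.0 / 102.18 = 2.222 mol
n(O2) = 665.0 / 24.0 = 27.71 mol
n/ν for C6H13OH = 2.222/1 = 2.222
n/ν for O2 = 27.71/9 = 3.079
Smallest n/ν is C6H13OH → limiting reagent.
n(CO2) = (6/1) × 2.222 = 13.33 mol
mass = 13.33 × 44.01 = 586.7 g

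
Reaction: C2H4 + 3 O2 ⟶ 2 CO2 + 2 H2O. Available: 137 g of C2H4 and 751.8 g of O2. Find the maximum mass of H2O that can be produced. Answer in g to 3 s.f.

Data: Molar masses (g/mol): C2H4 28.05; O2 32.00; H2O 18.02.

176 g

n(C2H4) = 137.0 / 28.05 = 4.884 mol
n(O2) = 751.8 / 32.00 = 23.49 mol
n/ν → C2H4: 4.884, O2: 7.830; C2H4 is limiting.
n(H2O) = (2/1) × 4.884 = 9.768 mol
mass = 9.768 × 18.02 = 176.0 g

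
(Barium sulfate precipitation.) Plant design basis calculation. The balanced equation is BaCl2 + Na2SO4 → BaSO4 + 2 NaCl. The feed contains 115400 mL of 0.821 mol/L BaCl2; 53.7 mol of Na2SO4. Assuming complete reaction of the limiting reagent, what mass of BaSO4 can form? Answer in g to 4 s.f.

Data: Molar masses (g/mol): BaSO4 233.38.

12530 g

n(BaCl2) = 0.821 × 115400/1000 = 94.74 mol
n(Na2SO4) = 53.70 mol
n/ν for BaCl2 = 94.74/1 = 94.74
n/ν for Na2SO4 = 53.70/1 = 53.70
Smallest n/ν is Na2SO4 → limiting reagent.
n(BaSO4) = (1/1) × 53.70 = 53.70 mol
mass = 53.70 × 233.38 = 12530 g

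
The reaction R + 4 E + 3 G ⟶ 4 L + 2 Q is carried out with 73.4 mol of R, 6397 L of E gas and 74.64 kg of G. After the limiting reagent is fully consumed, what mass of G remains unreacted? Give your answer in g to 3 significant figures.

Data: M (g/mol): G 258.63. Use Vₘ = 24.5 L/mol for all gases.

n(R) = 73.40 mol
n(E) = 6397 / 24.5 = 261.1 mol
n(G) = 74.64×1000 / 258.63 = 288.6 mol
n/ν for R = 73.40/1 = 73.40
n/ν for E = 261.1/4 = 65.28
n/ν for G = 288.6/3 = 96.20
Smallest n/ν is E → limiting reagent.
G consumed = (3/4) × 261.1 = 195.8 mol
G remaining = 288.6 − 195.8 = 92.80 mol
mass = 92.80 × 258.63 = 24000 g

24000 g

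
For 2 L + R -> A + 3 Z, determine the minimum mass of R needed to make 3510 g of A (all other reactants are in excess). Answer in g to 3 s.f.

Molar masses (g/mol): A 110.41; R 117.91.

3750 g

n(A) = 3510 / 110.41 = 31.79 mol
n(R) = (1/1) × 31.79 = 31.79 mol
mass = 31.79 × 117.91 = 3748 g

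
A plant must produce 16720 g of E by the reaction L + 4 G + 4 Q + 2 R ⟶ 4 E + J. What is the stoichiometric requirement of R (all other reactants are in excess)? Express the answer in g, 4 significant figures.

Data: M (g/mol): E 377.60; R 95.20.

n(E) = 16720 / 377.60 = 44.28 mol
n(R) = (2/4) × 44.28 = 22.14 mol
mass = 22.14 × 95.20 = 2108 g

2108 g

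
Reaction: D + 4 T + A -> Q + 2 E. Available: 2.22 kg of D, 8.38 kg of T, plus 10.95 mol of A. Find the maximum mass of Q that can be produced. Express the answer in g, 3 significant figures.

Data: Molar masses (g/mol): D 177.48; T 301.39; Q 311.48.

n(D) = 2.220×1000 / 177.48 = 12.51 mol
n(T) = 8.380×1000 / 301.39 = 27.80 mol
n(A) = 10.95 mol
n/ν → D: 12.51, T: 6.950, A: 10.95; T is limiting.
n(Q) = (1/4) × 27.80 = 6.950 mol
mass = 6.950 × 311.48 = 2165 g

2170 g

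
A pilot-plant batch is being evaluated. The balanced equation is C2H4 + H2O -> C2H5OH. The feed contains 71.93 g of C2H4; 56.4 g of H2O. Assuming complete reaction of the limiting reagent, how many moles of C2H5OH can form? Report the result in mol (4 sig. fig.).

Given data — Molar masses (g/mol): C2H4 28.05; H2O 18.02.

2.564 mol

n(C2H4) = 71.93 / 28.05 = 2.564 mol
n(H2O) = 56.40 / 18.02 = 3.130 mol
n/ν for C2H4 = 2.564/1 = 2.564
n/ν for H2O = 3.130/1 = 3.130
Smallest n/ν is C2H4 → limiting reagent.
n(C2H5OH) = (1/1) × 2.564 = 2.564 mol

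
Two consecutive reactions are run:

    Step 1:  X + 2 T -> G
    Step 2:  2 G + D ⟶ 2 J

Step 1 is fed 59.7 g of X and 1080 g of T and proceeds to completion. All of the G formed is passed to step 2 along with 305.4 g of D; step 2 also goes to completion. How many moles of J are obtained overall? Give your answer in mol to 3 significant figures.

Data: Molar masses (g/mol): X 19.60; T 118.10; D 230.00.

2.66 mol

Step 1:
n(X) = 59.70 / 19.60 = 3.046 mol
n(T) = 1080 / 118.10 = 9.145 mol
n/ν for X = 3.046/1 = 3.046
n/ν for T = 9.145/2 = 4.573
Smallest n/ν is X → limiting reagent.
n(G) produced = (1/1) × 3.046 = 3.046 mol
Step 2:
n(G) available = 3.046 mol
n(D) = 305.4 / 230.00 = 1.328 mol
n/ν for G = 3.046/2 = 1.523
n/ν for D = 1.328/1 = 1.328
Smallest n/ν is D → limiting reagent.
n(J) = (2/1) × 1.328 = 2.656 mol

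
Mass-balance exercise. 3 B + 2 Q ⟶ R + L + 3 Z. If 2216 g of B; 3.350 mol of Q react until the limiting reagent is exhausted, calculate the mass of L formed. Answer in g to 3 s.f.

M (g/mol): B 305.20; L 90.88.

152 g

n(B) = 2216 / 305.20 = 7.261 mol
n(Q) = 3.350 mol
n/ν → B: 2.420, Q: 1.675; Q is limiting.
n(L) = (1/2) × 3.350 = 1.675 mol
mass = 1.675 × 90.88 = 152.2 g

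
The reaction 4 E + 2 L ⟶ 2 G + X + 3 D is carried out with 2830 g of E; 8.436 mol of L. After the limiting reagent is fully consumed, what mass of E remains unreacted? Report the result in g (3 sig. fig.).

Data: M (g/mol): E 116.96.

857 g

n(E) = 2830 / 116.96 = 24.20 mol
n(L) = 8.436 mol
n/ν for E = 24.20/4 = 6.050
n/ν for L = 8.436/2 = 4.218
Smallest n/ν is L → limiting reagent.
E consumed = (4/2) × 8.436 = 16.87 mol
E remaining = 24.20 − 16.87 = 7.330 mol
mass = 7.330 × 116.96 = 857.3 g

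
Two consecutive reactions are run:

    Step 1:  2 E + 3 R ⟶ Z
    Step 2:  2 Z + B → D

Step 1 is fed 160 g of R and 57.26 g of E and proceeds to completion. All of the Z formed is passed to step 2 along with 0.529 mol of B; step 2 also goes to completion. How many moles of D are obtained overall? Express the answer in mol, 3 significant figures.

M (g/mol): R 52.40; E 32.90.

Step 1:
n(R) = 160.0 / 52.40 = 3.053 mol
n(E) = 57.26 / 32.90 = 1.740 mol
n/ν for R = 3.053/3 = 1.018
n/ν for E = 1.740/2 = 0.8700
Smallest n/ν is E → limiting reagent.
n(Z) produced = (1/2) × 1.740 = 0.8700 mol
Step 2:
n(Z) available = 0.8700 mol
n(B) = 0.5290 mol
n/ν for Z = 0.8700/2 = 0.4350
n/ν for B = 0.5290/1 = 0.5290
Smallest n/ν is Z → limiting reagent.
n(D) = (1/2) × 0.8700 = 0.4350 mol

0.435 mol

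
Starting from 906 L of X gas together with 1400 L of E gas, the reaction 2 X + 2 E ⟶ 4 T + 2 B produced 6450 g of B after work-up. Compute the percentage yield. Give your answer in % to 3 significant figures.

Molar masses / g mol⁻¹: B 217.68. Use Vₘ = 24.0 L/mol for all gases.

78.5 %

n(X) = 906.0 / 24.0 = 37.75 mol
n(E) = 1400 / 24.0 = 58.33 mol
n/ν → X: 18.88, E: 29.17; X is limiting.
theoretical n(B) = (2/2) × 37.75 = 37.75 mol → 8217 g
% yield = 6450 / 8217 × 100 = 78.50 %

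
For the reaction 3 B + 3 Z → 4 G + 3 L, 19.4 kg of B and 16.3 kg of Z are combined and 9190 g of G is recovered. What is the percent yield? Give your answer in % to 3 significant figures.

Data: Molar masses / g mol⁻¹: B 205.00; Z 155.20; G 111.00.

n(B) = 19.40×1000 / 205.00 = 94.63 mol
n(Z) = 16.30×1000 / 155.20 = 105.0 mol
n/ν for B = 94.63/3 = 31.54
n/ν for Z = 105.0/3 = 35.00
Smallest n/ν is B → limiting reagent.
theoretical n(G) = (4/3) × 94.63 = 126.2 mol → 14010 g
% yield = 9190 / 14010 × 100 = 65.60 %

65.6 %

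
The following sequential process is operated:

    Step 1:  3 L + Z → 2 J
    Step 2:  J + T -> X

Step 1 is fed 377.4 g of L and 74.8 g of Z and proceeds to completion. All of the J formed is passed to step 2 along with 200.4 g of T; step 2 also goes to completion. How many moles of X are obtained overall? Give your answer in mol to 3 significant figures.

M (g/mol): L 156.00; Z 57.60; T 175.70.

1.14 mol

Step 1:
n(L) = 377.4 / 156.00 = 2.419 mol
n(Z) = 74.80 / 57.60 = 1.299 mol
n/ν for L = 2.419/3 = 0.8063
n/ν for Z = 1.299/1 = 1.299
Smallest n/ν is L → limiting reagent.
n(J) produced = (2/3) × 2.419 = 1.613 mol
Step 2:
n(J) available = 1.613 mol
n(T) = 200.4 / 175.70 = 1.141 mol
n/ν for J = 1.613/1 = 1.613
n/ν for T = 1.141/1 = 1.141
Smallest n/ν is T → limiting reagent.
n(X) = (1/1) × 1.141 = 1.141 mol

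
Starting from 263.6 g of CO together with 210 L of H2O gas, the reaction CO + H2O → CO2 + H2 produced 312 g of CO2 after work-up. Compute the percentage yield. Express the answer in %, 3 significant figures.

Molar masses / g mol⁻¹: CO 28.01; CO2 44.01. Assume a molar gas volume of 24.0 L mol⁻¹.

n(CO) = 263.6 / 28.01 = 9.411 mol
n(H2O) = 210.0 / 24.0 = 8.750 mol
n/ν → CO: 9.411, H2O: 8.750; H2O is limiting.
theoretical n(CO2) = (1/1) × 8.750 = 8.750 mol → 385.1 g
% yield = 312 / 385.1 × 100 = 81.02 %

81.0 %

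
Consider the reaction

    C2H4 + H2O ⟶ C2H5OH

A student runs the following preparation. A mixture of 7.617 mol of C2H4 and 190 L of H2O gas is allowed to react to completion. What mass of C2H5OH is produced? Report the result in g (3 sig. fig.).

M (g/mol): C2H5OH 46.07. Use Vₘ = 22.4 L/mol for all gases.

n(C2H4) = 7.617 mol
n(H2O) = 190.0 / 22.4 = 8.482 mol
n/ν → C2H4: 7.617, H2O: 8.482; C2H4 is limiting.
n(C2H5OH) = (1/1) × 7.617 = 7.617 mol
mass = 7.617 × 46.07 = 350.9 g

351 g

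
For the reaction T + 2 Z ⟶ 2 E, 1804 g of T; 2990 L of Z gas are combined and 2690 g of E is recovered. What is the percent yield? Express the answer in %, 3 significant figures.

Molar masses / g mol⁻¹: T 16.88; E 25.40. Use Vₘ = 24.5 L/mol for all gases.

n(T) = 1804 / 16.88 = 106.9 mol
n(Z) = 2990 / 24.5 = 122.0 mol
n/ν for T = 106.9/1 = 106.9
n/ν for Z = 122.0/2 = 61.00
Smallest n/ν is Z → limiting reagent.
theoretical n(E) = (2/2) × 122.0 = 122.0 mol → 3099 g
% yield = 2690 / 3099 × 100 = 86.80 %

86.8 %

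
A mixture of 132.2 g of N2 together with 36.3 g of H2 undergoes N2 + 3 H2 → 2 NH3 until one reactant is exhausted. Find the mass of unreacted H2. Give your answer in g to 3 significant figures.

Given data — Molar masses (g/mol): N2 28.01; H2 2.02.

7.70 g

n(N2) = 132.2 / 28.01 = 4.720 mol
n(H2) = 36.30 / 2.02 = 17.97 mol
n/ν for N2 = 4.720/1 = 4.720
n/ν for H2 = 17.97/3 = 5.990
Smallest n/ν is N2 → limiting reagent.
H2 consumed = (3/1) × 4.720 = 14.16 mol
H2 remaining = 17.97 − 14.16 = 3.810 mol
mass = 3.810 × 2.02 = 7.696 g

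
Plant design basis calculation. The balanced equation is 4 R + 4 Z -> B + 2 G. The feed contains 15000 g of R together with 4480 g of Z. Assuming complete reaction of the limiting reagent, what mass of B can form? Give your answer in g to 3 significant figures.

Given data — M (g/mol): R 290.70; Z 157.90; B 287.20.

2040 g

n(R) = 15000 / 290.70 = 51.60 mol
n(Z) = 4480 / 157.90 = 28.37 mol
n/ν for R = 51.60/4 = 12.90
n/ν for Z = 28.37/4 = 7.093
Smallest n/ν is Z → limiting reagent.
n(B) = (1/4) × 28.37 = 7.093 mol
mass = 7.093 × 287.20 = 2037 g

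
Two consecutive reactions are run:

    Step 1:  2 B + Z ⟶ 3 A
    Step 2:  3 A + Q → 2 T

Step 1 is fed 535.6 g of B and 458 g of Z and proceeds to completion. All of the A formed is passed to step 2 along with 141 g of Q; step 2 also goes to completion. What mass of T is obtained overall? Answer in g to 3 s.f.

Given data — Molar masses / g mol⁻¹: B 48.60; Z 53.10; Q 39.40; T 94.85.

679 g

Step 1:
n(B) = 535.6 / 48.60 = 11.02 mol
n(Z) = 458.0 / 53.10 = 8.625 mol
n/ν → B: 5.510, Z: 8.625; B is limiting.
n(A) produced = (3/2) × 11.02 = 16.53 mol
Step 2:
n(A) available = 16.53 mol
n(Q) = 141.0 / 39.40 = 3.579 mol
n/ν → A: 5.510, Q: 3.579; Q is limiting.
n(T) = (2/1) × 3.579 = 7.158 mol
mass = 7.158 × 94.85 = 678.9 g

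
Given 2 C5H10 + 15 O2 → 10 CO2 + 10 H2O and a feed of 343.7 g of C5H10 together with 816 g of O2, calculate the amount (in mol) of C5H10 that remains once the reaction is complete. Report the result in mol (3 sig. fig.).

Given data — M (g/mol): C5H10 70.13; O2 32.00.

1.50 mol

n(C5H10) = 343.7 / 70.13 = 4.901 mol
n(O2) = 816.0 / 32.00 = 25.50 mol
n/ν for C5H10 = 4.901/2 = 2.451
n/ν for O2 = 25.50/15 = 1.700
Smallest n/ν is O2 → limiting reagent.
C5H10 consumed = (2/15) × 25.50 = 3.400 mol
C5H10 remaining = 4.901 − 3.400 = 1.501 mol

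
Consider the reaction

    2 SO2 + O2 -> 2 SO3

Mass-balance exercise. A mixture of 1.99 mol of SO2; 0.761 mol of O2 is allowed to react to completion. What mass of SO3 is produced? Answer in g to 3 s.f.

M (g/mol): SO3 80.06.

122 g

n(SO2) = 1.990 mol
n(O2) = 0.7610 mol
n/ν for SO2 = 1.990/2 = 0.9950
n/ν for O2 = 0.7610/1 = 0.7610
Smallest n/ν is O2 → limiting reagent.
n(SO3) = (2/1) × 0.7610 = 1.522 mol
mass = 1.522 × 80.06 = 121.9 g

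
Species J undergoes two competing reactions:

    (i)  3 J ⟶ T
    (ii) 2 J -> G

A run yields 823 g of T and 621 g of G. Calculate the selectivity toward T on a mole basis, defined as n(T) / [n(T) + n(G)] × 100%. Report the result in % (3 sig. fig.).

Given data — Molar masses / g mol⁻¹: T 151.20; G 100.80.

46.9 %

n(T) = 823 / 151.20 = 5.443 mol
n(G) = 621 / 100.80 = 6.161 mol
selectivity = 5.443/(5.443+6.161) × 100 = 46.91 %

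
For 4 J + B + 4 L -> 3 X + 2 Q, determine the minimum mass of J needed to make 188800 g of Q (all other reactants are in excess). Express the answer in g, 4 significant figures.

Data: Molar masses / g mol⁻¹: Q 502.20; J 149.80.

n(Q) = 188800 / 502.20 = 375.9 mol
n(J) = (4/2) × 375.9 = 751.8 mol
mass = 751.8 × 149.80 = 112600 g

112600 g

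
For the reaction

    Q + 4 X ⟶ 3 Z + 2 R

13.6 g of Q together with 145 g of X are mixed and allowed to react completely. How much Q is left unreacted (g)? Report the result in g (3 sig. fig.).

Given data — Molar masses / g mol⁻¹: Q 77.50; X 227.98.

1.28 g

n(Q) = 13.60 / 77.50 = 0.1755 mol
n(X) = 145.0 / 227.98 = 0.6360 mol
n/ν for Q = 0.1755/1 = 0.1755
n/ν for X = 0.6360/4 = 0.1590
Smallest n/ν is X → limiting reagent.
Q consumed = (1/4) × 0.6360 = 0.1590 mol
Q remaining = 0.1755 − 0.1590 = 0.01650 mol
mass = 0.01650 × 77.50 = 1.279 g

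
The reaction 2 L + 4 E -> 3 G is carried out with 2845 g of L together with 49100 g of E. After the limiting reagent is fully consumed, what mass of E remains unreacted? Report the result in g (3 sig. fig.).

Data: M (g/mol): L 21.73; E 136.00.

n(L) = 2845 / 21.73 = 130.9 mol
n(E) = 49100 / 136.00 = 361.0 mol
n/ν for L = 130.9/2 = 65.45
n/ν for E = 361.0/4 = 90.25
Smallest n/ν is L → limiting reagent.
E consumed = (4/2) × 130.9 = 261.8 mol
E remaining = 361.0 − 261.8 = 99.20 mol
mass = 99.20 × 136.00 = 13490 g

13500 g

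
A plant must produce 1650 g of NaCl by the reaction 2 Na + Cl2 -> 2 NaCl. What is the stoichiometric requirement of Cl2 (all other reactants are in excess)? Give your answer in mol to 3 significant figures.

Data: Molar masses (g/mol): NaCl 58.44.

n(NaCl) = 1650 / 58.44 = 28.23 mol
n(Cl2) = (1/2) × 28.23 = 14.12 mol

14.1 mol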